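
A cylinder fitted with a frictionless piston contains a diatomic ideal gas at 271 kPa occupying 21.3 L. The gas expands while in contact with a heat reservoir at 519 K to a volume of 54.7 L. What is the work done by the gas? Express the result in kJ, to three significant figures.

W ≈ 5.44 kJ

Isothermal: W = nRT ln(V₂/V₁) = P₁V₁ ln(V₂/V₁).
P₁V₁ = (271 kPa)(21.3 L) = 5772 J.
W = 5772 × ln(54.7/21.3) = 5772 × 0.9432
W_by_gas = 5444 J.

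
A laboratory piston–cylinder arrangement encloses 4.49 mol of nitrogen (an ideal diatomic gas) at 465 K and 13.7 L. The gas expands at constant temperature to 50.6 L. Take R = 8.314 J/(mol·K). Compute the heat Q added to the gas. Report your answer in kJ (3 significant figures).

Q ≈ 22.7 kJ

Isothermal ⇒ ΔU = 0, so Q = W = nRT ln(V₂/V₁).
Q = (4.49)(8.314)(465) ln(50.6/13.7) = 17358 × 1.307 = 22680 J.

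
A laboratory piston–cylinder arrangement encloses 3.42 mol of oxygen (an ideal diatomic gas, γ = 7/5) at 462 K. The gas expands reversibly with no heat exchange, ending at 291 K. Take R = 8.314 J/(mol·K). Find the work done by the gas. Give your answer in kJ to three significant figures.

Adiabatic ⇒ Q = 0, so W_by = −ΔU = nCᵥ(T₁ − T₂).
Cᵥ = 5R/2 = 20.79 J/(mol·K).
W = (3.42)(20.79)(462 − 291) = 12155 J.

W ≈ 12.2 kJ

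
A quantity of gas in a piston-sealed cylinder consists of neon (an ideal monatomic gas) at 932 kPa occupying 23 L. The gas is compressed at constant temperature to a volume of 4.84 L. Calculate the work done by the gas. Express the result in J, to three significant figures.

Isothermal: W = nRT ln(V₂/V₁) = P₁V₁ ln(V₂/V₁).
P₁V₁ = (932 kPa)(23 L) = 21436 J.
W = 21436 × ln(4.84/23) = 21436 × -1.559
W_by_gas = -33410 J.

W ≈ -33400 J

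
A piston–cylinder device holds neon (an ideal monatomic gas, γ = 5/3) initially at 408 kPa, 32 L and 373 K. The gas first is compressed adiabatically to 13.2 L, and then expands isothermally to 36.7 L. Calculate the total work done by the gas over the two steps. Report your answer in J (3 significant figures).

W_total ≈ 8340 J

Step 1 (adiabatic): W = (P₁V₁ − P₂V₂)/(γ−1) = (13056 − 23561)/0.667 = -15758 J.
After step 1: P = 1785 kPa, V = 13.2 L, T = 673.1 K.
Step 2 (isothermal): W = P₁V₁ ln(V₂/V₁) = (23561) ln(36.7/13.2) = 24093 J.
W_total = -15758 + 24093 = 8335 J.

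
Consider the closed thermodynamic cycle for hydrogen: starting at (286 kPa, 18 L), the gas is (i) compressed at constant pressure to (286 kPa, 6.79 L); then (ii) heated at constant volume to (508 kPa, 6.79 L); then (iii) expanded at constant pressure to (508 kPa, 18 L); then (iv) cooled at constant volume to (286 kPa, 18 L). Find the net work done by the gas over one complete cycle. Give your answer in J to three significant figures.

W_net ≈ 2490 J

Constant-volume legs do no work.
W(i) = (286)(6.79 − 18) = -3206 J; W(iii) = (508)(18 − 6.79) = 5695 J.
W_net = -3206 + 5695 = 2489 J (the clockwise enclosed area).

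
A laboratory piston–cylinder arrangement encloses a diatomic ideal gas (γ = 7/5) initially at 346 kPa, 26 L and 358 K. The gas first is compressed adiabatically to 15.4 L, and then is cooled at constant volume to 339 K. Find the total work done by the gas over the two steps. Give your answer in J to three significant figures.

W_total ≈ -5240 J

Step 1 (adiabatic): W = (P₁V₁ − P₂V₂)/(γ−1) = (8996 − 11093)/0.4 = -5241 J.
Step 2 (isochoric): W = 0 (constant volume).
W_total = -5241 + 0 = -5241 J.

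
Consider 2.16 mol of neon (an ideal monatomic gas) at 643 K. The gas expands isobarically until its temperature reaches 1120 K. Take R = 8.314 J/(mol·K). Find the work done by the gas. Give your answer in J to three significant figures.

Isobaric: W = P ΔV = nR ΔT.
W = (2.16)(8.314)(1120 − 643) = 8566 J.

W ≈ 8570 J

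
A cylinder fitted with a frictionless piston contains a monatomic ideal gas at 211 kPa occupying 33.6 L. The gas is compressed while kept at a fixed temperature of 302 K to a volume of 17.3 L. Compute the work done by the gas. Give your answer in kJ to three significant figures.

W ≈ -4.71 kJ

Isothermal: W = nRT ln(V₂/V₁) = P₁V₁ ln(V₂/V₁).
P₁V₁ = (211 kPa)(33.6 L) = 7090 J.
W = 7090 × ln(17.3/33.6) = 7090 × -0.6638
W_by_gas = -4706 J.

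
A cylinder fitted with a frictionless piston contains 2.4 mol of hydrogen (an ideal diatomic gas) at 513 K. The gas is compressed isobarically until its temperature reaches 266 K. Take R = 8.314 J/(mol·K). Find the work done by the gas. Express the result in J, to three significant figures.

W ≈ -4930 J

Isobaric: W = P ΔV = nR ΔT.
W = (2.4)(8.314)(266 − 513) = -4929 J.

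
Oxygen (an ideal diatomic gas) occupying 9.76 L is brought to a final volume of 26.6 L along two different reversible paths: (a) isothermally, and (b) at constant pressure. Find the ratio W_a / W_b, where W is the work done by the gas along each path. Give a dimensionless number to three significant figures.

W_a / W_b ≈ 0.581

Path (a) isothermal: W = P₁V₁ ln(V₂/V₁) → W_a/(P₁V₁) = 1.003.
Path (b) isobaric: W = P₁(V₂ − V₁) → W_b/(P₁V₁) = 1.725.
W_a / W_b = 1.003 / 1.725 = 0.5811.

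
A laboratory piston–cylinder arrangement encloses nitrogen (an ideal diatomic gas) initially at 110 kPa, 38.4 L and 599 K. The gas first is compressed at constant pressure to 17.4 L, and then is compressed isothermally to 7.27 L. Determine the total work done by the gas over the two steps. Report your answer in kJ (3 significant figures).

Step 1 (isobaric): W = PΔV = (110 kPa)(17.4 − 38.4 L) = -2310 J.
After step 1: P = 110 kPa, V = 17.4 L, T = 271.4 K.
Step 2 (isothermal): W = P₁V₁ ln(V₂/V₁) = (1914) ln(7.27/17.4) = -1670 J.
W_total = -2310 − 1670 = -3980 J.

W_total ≈ -3.98 kJ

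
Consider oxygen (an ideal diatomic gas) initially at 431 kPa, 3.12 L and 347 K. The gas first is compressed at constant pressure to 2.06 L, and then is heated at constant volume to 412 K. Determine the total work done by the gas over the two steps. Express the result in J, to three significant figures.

W_total ≈ -457 J

Step 1 (isobaric): W = PΔV = (431 kPa)(2.06 − 3.12 L) = -456.9 J.
Step 2 (isochoric): W = 0 (constant volume).
W_total = -456.9 + 0 = -456.9 J.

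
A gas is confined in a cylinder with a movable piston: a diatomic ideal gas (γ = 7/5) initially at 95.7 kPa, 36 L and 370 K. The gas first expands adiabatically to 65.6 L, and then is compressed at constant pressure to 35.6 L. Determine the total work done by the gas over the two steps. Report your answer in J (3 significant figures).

W_total ≈ 599 J

Step 1 (adiabatic): W = (P₁V₁ − P₂V₂)/(γ−1) = (3445 − 2710)/0.4 = 1838 J.
After step 1: P = 41.31 kPa, V = 65.6 L, T = 291 K.
Step 2 (isobaric): W = PΔV = (41.31 kPa)(35.6 − 65.6 L) = -1239 J.
W_total = 1838 − 1239 = 598.6 J.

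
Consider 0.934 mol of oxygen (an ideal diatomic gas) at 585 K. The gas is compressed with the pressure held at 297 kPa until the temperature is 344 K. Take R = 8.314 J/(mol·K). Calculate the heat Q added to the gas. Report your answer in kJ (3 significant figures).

Q ≈ -6.55 kJ

Isobaric: W = nRΔT = (0.934)(8.314)(-241) = -1871 J.
ΔU = nCᵥΔT with Cᵥ = 5R/2: ΔU = (0.934)(20.79)(-241) = -4679 J.
Q = ΔU + W = -4679 − 1871 = -6550 J.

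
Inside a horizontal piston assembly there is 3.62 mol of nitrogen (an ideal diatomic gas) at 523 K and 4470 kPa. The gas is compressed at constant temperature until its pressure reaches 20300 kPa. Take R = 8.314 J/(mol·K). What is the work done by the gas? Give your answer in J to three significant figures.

W ≈ -23800 J

Isothermal process: W = nRT ln(V₂/V₁) = nRT ln(P₁/P₂).
W = (3.62)(8.314)(523) × ln(4470/20300)
  = 15741 × ln(0.2202) = 15741 × -1.513
W_by_gas = -23819 J.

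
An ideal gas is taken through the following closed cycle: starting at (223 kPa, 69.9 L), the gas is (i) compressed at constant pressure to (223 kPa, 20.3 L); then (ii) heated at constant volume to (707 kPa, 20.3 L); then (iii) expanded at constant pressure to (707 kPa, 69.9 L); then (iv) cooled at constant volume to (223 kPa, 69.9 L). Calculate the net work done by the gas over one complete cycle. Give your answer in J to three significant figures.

W_net ≈ 24000 J

Constant-volume legs do no work.
W(i) = (223)(20.3 − 69.9) = -11061 J; W(iii) = (707)(69.9 − 20.3) = 35067 J.
W_net = -11061 + 35067 = 24006 J (the clockwise enclosed area).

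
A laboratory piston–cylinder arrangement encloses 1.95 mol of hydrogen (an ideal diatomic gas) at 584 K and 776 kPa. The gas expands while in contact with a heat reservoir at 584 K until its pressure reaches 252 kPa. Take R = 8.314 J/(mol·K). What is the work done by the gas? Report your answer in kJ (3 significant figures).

Isothermal process: W = nRT ln(V₂/V₁) = nRT ln(P₁/P₂).
W = (1.95)(8.314)(584) × ln(776/252)
  = 9468 × ln(3.079) = 9468 × 1.125
W_by_gas = 10649 J.

W ≈ 10.6 kJ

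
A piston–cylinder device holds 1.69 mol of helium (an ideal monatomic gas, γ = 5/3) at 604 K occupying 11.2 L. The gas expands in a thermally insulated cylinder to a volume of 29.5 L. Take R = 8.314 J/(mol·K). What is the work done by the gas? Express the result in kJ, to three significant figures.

W ≈ 6.06 kJ

Adiabatic: TV^(γ−1) = const with γ = 5/3.
T₂ = T₁ (V₁/V₂)^(γ−1) = 604 × (11.2/29.5)^0.667 = 604 × 0.5243 = 316.7 K.
W_by = nCᵥ(T₁ − T₂) = (1.69)(12.47)(604 − 316.7) = 6055 J.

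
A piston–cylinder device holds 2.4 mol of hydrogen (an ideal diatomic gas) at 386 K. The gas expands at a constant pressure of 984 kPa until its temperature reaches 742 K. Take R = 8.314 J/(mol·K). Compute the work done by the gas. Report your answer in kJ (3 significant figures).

Isobaric: W = P ΔV = nR ΔT.
W = (2.4)(8.314)(742 − 386) = 7103 J.

W ≈ 7.10 kJ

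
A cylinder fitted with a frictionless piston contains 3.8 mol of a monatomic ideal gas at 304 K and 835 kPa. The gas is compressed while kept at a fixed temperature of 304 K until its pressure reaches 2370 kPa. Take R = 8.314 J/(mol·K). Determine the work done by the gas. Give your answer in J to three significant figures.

W ≈ -10000 J

Isothermal process: W = nRT ln(V₂/V₁) = nRT ln(P₁/P₂).
W = (3.8)(8.314)(304) × ln(835/2370)
  = 9604 × ln(0.3523) = 9604 × -1.043
W_by_gas = -10019 J.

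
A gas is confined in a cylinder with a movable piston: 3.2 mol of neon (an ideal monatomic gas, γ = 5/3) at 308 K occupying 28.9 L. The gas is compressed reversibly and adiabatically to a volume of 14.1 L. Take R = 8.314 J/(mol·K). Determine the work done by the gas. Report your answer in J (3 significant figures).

Adiabatic: TV^(γ−1) = const with γ = 5/3.
T₂ = T₁ (V₁/V₂)^(γ−1) = 308 × (28.9/14.1)^0.667 = 308 × 1.614 = 497 K.
W_by = nCᵥ(T₁ − T₂) = (3.2)(12.47)(308 − 497) = -7542 J.

W ≈ -7540 J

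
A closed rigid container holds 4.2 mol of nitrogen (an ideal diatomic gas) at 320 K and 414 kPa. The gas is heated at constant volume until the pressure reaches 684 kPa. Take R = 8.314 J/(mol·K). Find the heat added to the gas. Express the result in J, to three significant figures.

Q ≈ 18200 J

Constant volume ⇒ W = 0, so Q = ΔU = nCᵥΔT with Cᵥ = 5R/2 = 20.79 J/(mol·K).
At constant V, T₂/T₁ = P₂/P₁ ⇒ ΔT = T₁(P₂/P₁ − 1) = 320·(684/414 − 1) = 208.7 K.
ΔU = (4.2)(20.79)(208.7) = 18219 J.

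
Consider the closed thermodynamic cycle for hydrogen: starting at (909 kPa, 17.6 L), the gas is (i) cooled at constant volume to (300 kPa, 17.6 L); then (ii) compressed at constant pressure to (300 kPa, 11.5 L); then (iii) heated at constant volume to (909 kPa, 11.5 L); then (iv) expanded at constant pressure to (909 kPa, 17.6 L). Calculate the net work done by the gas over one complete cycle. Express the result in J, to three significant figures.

Constant-volume legs do no work.
W(ii) = (300)(11.5 − 17.6) = -1830 J; W(iv) = (909)(17.6 − 11.5) = 5545 J.
W_net = -1830 + 5545 = 3715 J (the clockwise enclosed area).

W_net ≈ 3710 J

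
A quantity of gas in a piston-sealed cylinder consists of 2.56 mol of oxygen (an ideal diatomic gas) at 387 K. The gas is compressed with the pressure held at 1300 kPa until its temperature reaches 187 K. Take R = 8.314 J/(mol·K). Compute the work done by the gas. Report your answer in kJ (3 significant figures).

Isobaric: W = P ΔV = nR ΔT.
W = (2.56)(8.314)(187 − 387) = -4257 J.

W ≈ -4.26 kJ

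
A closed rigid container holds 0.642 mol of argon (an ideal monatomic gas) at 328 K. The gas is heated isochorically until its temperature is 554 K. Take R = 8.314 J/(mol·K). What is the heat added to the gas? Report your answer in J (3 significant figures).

Constant volume ⇒ W = 0, so Q = ΔU = nCᵥΔT with Cᵥ = 3R/2 = 12.47 J/(mol·K).
ΔU = (0.642)(12.47)(554 − 328) = 1809 J.

Q ≈ 1810 J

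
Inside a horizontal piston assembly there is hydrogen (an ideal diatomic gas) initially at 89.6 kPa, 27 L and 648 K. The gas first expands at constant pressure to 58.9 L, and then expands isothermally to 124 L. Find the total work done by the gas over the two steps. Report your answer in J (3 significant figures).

Step 1 (isobaric): W = PΔV = (89.6 kPa)(58.9 − 27 L) = 2858 J.
After step 1: P = 89.6 kPa, V = 58.9 L, T = 1414 K.
Step 2 (isothermal): W = P₁V₁ ln(V₂/V₁) = (5277) ln(124/58.9) = 3929 J.
W_total = 2858 + 3929 = 6787 J.

W_total ≈ 6790 J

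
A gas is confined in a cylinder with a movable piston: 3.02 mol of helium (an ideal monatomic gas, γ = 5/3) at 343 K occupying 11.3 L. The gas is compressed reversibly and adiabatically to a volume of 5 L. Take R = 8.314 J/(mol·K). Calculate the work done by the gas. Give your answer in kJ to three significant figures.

W ≈ -9.33 kJ

Adiabatic: TV^(γ−1) = const with γ = 5/3.
T₂ = T₁ (V₁/V₂)^(γ−1) = 343 × (11.3/5)^0.667 = 343 × 1.722 = 590.7 K.
W_by = nCᵥ(T₁ − T₂) = (3.02)(12.47)(343 − 590.7) = -9329 J.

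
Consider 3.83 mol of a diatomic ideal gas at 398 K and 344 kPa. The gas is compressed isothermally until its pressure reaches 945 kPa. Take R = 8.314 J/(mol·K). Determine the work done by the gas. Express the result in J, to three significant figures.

W ≈ -12800 J

Isothermal process: W = nRT ln(V₂/V₁) = nRT ln(P₁/P₂).
W = (3.83)(8.314)(398) × ln(344/945)
  = 12673 × ln(0.364) = 12673 × -1.011
W_by_gas = -12807 J.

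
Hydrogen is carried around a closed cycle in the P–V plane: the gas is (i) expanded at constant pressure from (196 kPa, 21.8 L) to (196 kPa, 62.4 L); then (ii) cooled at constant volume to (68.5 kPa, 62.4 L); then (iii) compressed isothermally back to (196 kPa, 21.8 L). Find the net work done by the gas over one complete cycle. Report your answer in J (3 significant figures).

Leg (i): W = PΔV = (196)(62.4 − 21.8) = 7958 J.
Leg (ii): W = 0.
Leg (iii): W = PᵢVᵢ ln(V_f/Vᵢ) = (4274) ln(21.8/62.4) = -4495 J.
W_net = 7958 − 4495 = 3462 J.

W_net ≈ 3460 J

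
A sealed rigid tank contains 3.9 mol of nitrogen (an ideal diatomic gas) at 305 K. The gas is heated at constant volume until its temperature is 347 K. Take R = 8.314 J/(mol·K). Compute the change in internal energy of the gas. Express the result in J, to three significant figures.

Constant volume ⇒ W = 0, so Q = ΔU = nCᵥΔT with Cᵥ = 5R/2 = 20.79 J/(mol·K).
ΔU = (3.9)(20.79)(347 − 305) = 3405 J.

ΔU ≈ 3400 J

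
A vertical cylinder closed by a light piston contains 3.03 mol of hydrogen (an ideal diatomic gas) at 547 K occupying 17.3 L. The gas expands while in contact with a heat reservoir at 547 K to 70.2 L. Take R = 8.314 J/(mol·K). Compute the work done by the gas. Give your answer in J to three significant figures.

W ≈ 19300 J

Isothermal: W = nRT ln(V₂/V₁).
W = (3.03)(8.314)(547) × ln(70.2/17.3)
  = 13780 × 1.401
W_by_gas = 19300 J.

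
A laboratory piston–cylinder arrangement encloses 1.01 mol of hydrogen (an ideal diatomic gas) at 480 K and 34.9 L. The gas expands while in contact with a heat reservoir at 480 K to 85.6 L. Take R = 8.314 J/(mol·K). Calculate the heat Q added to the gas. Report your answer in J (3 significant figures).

Isothermal ⇒ ΔU = 0, so Q = W = nRT ln(V₂/V₁).
Q = (1.01)(8.314)(480) ln(85.6/34.9) = 4031 × 0.8972 = 3616 J.

Q ≈ 3620 J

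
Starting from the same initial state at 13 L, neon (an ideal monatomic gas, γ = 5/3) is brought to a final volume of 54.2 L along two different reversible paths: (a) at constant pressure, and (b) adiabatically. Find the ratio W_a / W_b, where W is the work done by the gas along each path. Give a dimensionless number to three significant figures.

Path (a) isobaric: W = P₁(V₂ − V₁) → W_a/(P₁V₁) = 3.169.
Path (b) adiabatic: W = P₁V₁(1 − (V₁/V₂)^(γ−1))/(γ−1) → W_b/(P₁V₁) = 0.9209.
W_a / W_b = 3.169 / 0.9209 = 3.441.

W_a / W_b ≈ 3.44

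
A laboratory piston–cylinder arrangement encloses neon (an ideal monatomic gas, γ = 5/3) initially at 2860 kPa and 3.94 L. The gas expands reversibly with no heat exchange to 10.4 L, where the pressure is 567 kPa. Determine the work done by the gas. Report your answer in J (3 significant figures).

Adiabatic: W = (P₁V₁ − P₂V₂)/(γ − 1) with γ = 5/3.
P₁V₁ = 11268 J, P₂V₂ = 5897 J.
W = (11268 − 5897) / 0.6667 = 8057 J.

W ≈ 8060 J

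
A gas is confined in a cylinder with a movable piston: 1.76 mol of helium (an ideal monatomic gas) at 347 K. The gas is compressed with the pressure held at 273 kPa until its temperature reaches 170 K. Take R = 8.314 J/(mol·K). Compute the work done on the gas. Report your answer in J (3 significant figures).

Isobaric: W = P ΔV = nR ΔT.
W = (1.76)(8.314)(170 − 347) = -2590 J.
Work on gas = −W_by = 2590 J.

W ≈ 2590 J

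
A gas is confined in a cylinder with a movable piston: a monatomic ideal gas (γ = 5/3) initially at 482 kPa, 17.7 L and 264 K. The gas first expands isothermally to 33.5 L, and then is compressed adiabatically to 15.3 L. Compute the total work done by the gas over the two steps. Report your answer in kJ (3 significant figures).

W_total ≈ -3.34 kJ

Step 1 (isothermal): W = P₁V₁ ln(V₂/V₁) = (8531) ln(33.5/17.7) = 5443 J.
After step 1: P = 254.7 kPa, V = 33.5 L, T = 264 K.
Step 2 (adiabatic): W = (P₁V₁ − P₂V₂)/(γ−1) = (8531 − 14385)/0.667 = -8781 J.
W_total = 5443 − 8781 = -3338 J.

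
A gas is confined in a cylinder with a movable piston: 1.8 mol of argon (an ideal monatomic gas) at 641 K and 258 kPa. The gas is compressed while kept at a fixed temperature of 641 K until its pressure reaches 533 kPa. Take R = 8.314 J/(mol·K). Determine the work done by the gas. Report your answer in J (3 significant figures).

Isothermal process: W = nRT ln(V₂/V₁) = nRT ln(P₁/P₂).
W = (1.8)(8.314)(641) × ln(258/533)
  = 9593 × ln(0.4841) = 9593 × -0.7256
W_by_gas = -6960 J.

W ≈ -6960 J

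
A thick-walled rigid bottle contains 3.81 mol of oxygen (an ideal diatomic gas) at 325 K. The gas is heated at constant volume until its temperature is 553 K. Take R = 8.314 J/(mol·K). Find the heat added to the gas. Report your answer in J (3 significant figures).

Constant volume ⇒ W = 0, so Q = ΔU = nCᵥΔT with Cᵥ = 5R/2 = 20.79 J/(mol·K).
ΔU = (3.81)(20.79)(553 − 325) = 18056 J.

Q ≈ 18100 J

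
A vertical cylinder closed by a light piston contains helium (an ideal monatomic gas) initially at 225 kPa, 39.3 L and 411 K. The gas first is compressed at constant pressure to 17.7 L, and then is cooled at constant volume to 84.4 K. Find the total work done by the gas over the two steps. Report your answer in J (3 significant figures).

Step 1 (isobaric): W = PΔV = (225 kPa)(17.7 − 39.3 L) = -4860 J.
Step 2 (isochoric): W = 0 (constant volume).
W_total = -4860 + 0 = -4860 J.

W_total ≈ -4860 J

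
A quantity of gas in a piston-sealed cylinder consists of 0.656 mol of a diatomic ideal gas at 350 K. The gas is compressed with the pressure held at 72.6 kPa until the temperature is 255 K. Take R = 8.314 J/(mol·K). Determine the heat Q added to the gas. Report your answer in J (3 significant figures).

Isobaric: W = nRΔT = (0.656)(8.314)(-95) = -518.1 J.
ΔU = nCᵥΔT with Cᵥ = 5R/2: ΔU = (0.656)(20.79)(-95) = -1295 J.
Q = ΔU + W = -1295 − 518.1 = -1813 J.

Q ≈ -1810 J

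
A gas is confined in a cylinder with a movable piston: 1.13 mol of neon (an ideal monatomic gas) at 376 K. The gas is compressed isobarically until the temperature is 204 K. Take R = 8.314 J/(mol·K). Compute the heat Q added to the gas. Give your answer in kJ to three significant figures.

Isobaric: W = nRΔT = (1.13)(8.314)(-172) = -1616 J.
ΔU = nCᵥΔT with Cᵥ = 3R/2: ΔU = (1.13)(12.47)(-172) = -2424 J.
Q = ΔU + W = -2424 − 1616 = -4040 J.

Q ≈ -4.04 kJ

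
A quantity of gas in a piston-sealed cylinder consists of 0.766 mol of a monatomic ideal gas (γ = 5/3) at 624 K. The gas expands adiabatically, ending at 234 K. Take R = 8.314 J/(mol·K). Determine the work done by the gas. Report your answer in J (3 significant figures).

Adiabatic ⇒ Q = 0, so W_by = −ΔU = nCᵥ(T₁ − T₂).
Cᵥ = 3R/2 = 12.47 J/(mol·K).
W = (0.766)(12.47)(624 − 234) = 3726 J.

W ≈ 3730 J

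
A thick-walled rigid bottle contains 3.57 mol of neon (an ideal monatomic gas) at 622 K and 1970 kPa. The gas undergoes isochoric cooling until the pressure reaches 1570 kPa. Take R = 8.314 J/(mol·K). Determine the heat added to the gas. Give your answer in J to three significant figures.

Constant volume ⇒ W = 0, so Q = ΔU = nCᵥΔT with Cᵥ = 3R/2 = 12.47 J/(mol·K).
At constant V, T₂/T₁ = P₂/P₁ ⇒ ΔT = T₁(P₂/P₁ − 1) = 622·(1570/1970 − 1) = -126.3 K.
ΔU = (3.57)(12.47)(-126.3) = -5623 J.

Q ≈ -5620 J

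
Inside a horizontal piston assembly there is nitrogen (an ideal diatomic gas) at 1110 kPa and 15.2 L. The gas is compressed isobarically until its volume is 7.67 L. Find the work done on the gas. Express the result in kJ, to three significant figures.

Isobaric: W = P ΔV.
W = (1110 kPa)(7.67 − 15.2 L) = (1110)(-7.53) = -8358 J.
Work on gas = −W_by = 8358 J.

W ≈ 8.36 kJ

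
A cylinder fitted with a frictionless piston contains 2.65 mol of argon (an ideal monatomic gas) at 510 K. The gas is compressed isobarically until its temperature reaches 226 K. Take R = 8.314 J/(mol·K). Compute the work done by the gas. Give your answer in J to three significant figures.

W ≈ -6260 J

Isobaric: W = P ΔV = nR ΔT.
W = (2.65)(8.314)(226 − 510) = -6257 J.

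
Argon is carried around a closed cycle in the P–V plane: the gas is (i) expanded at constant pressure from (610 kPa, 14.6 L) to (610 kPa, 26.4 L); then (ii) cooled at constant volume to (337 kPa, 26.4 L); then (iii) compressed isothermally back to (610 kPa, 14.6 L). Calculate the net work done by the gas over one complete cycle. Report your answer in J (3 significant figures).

W_net ≈ 1930 J

Leg (i): W = PΔV = (610)(26.4 − 14.6) = 7198 J.
Leg (ii): W = 0.
Leg (iii): W = PᵢVᵢ ln(V_f/Vᵢ) = (8897) ln(14.6/26.4) = -5270 J.
W_net = 7198 − 5270 = 1928 J.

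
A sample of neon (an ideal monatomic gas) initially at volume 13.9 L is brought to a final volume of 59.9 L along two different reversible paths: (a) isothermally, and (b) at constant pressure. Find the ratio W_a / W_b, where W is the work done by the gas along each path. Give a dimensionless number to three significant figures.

Path (a) isothermal: W = P₁V₁ ln(V₂/V₁) → W_a/(P₁V₁) = 1.461.
Path (b) isobaric: W = P₁(V₂ − V₁) → W_b/(P₁V₁) = 3.309.
W_a / W_b = 1.461 / 3.309 = 0.4414.

W_a / W_b ≈ 0.441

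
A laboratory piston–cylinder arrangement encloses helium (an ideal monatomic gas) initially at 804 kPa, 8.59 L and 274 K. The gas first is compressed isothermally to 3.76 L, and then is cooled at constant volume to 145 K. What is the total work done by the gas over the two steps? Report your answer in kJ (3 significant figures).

W_total ≈ -5.71 kJ

Step 1 (isothermal): W = P₁V₁ ln(V₂/V₁) = (6906) ln(3.76/8.59) = -5706 J.
Step 2 (isochoric): W = 0 (constant volume).
W_total = -5706 + 0 = -5706 J.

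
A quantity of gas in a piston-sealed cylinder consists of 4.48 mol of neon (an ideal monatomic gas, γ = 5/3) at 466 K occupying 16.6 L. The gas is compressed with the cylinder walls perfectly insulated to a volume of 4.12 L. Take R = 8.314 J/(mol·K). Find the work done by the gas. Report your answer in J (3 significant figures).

W ≈ -39900 J

Adiabatic: TV^(γ−1) = const with γ = 5/3.
T₂ = T₁ (V₁/V₂)^(γ−1) = 466 × (16.6/4.12)^0.667 = 466 × 2.532 = 1180 K.
W_by = nCᵥ(T₁ − T₂) = (4.48)(12.47)(466 − 1180) = -39888 J.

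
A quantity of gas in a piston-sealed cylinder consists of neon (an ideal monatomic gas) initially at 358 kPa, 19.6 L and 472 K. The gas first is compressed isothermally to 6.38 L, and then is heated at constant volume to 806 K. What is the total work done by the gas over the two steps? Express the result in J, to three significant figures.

W_total ≈ -7880 J

Step 1 (isothermal): W = P₁V₁ ln(V₂/V₁) = (7017) ln(6.38/19.6) = -7875 J.
Step 2 (isochoric): W = 0 (constant volume).
W_total = -7875 + 0 = -7875 J.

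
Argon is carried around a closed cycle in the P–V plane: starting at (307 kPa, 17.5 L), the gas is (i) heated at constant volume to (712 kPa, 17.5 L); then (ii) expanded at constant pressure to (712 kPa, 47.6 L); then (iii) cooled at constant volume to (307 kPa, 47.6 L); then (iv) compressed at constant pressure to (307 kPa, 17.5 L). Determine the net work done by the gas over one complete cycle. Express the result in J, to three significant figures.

Constant-volume legs do no work.
W(ii) = (712)(47.6 − 17.5) = 21431 J; W(iv) = (307)(17.5 − 47.6) = -9241 J.
W_net = 21431 − 9241 = 12190 J (the clockwise enclosed area).

W_net ≈ 12200 J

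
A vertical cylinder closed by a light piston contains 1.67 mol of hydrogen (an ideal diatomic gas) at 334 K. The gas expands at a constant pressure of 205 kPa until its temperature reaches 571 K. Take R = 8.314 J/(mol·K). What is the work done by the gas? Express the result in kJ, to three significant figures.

Isobaric: W = P ΔV = nR ΔT.
W = (1.67)(8.314)(571 − 334) = 3291 J.

W ≈ 3.29 kJ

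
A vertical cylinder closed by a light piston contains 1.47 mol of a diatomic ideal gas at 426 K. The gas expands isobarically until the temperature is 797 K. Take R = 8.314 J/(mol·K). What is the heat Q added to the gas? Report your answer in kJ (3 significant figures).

Q ≈ 15.9 kJ

Isobaric: W = nRΔT = (1.47)(8.314)(371) = 4534 J.
ΔU = nCᵥΔT with Cᵥ = 5R/2: ΔU = (1.47)(20.79)(371) = 11336 J.
Q = ΔU + W = 11336 + 4534 = 15870 J.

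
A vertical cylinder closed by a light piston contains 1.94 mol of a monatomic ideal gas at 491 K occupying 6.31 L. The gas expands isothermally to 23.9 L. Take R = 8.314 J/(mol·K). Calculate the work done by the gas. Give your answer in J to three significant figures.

Isothermal: W = nRT ln(V₂/V₁).
W = (1.94)(8.314)(491) × ln(23.9/6.31)
  = 7919 × 1.332
W_by_gas = 10547 J.

W ≈ 10500 J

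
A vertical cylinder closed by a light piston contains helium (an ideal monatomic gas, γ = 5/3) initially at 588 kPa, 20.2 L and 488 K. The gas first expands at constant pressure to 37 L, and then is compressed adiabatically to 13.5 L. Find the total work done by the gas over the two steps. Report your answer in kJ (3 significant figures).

Step 1 (isobaric): W = PΔV = (588 kPa)(37 − 20.2 L) = 9878 J.
After step 1: P = 588 kPa, V = 37 L, T = 893.9 K.
Step 2 (adiabatic): W = (P₁V₁ − P₂V₂)/(γ−1) = (21756 − 42608)/0.667 = -31278 J.
W_total = 9878 − 31278 = -21400 J.

W_total ≈ -21.4 kJ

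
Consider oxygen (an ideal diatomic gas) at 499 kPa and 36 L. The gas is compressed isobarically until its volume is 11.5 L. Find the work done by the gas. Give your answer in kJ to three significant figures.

Isobaric: W = P ΔV.
W = (499 kPa)(11.5 − 36 L) = (499)(-24.5) = -12226 J.

W ≈ -12.2 kJ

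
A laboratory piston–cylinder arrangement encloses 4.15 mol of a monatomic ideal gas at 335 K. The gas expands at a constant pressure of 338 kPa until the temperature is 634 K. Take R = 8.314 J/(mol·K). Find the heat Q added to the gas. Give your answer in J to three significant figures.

Isobaric: W = nRΔT = (4.15)(8.314)(299) = 10316 J.
ΔU = nCᵥΔT with Cᵥ = 3R/2: ΔU = (4.15)(12.47)(299) = 15475 J.
Q = ΔU + W = 15475 + 10316 = 25791 J.

Q ≈ 25800 J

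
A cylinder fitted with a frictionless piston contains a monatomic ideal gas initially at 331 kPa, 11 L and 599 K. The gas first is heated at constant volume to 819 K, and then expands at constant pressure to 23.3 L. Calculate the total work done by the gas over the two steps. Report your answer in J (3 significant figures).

Step 1 (isochoric): W = 0 (constant volume).
After step 1: P = 452.6 kPa (V unchanged).
Step 2 (isobaric): W = PΔV = (452.6 kPa)(23.3 − 11 L) = 5567 J.
W_total = 0 + 5567 = 5567 J.

W_total ≈ 5570 J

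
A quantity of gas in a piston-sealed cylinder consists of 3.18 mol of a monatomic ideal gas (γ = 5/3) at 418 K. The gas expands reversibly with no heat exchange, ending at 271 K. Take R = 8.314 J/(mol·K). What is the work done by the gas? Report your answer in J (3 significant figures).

Adiabatic ⇒ Q = 0, so W_by = −ΔU = nCᵥ(T₁ − T₂).
Cᵥ = 3R/2 = 12.47 J/(mol·K).
W = (3.18)(12.47)(418 − 271) = 5830 J.

W ≈ 5830 J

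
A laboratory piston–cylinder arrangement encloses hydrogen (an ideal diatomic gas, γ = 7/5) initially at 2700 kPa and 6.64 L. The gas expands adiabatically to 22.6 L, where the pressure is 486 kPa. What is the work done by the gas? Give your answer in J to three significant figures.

W ≈ 17400 J

Adiabatic: W = (P₁V₁ − P₂V₂)/(γ − 1) with γ = 7/5.
P₁V₁ = 17928 J, P₂V₂ = 10984 J.
W = (17928 − 10984) / 0.4 = 17361 J.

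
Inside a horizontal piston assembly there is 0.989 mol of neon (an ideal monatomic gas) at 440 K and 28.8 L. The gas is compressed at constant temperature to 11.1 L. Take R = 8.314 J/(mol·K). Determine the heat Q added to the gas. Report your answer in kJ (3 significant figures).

Isothermal ⇒ ΔU = 0, so Q = W = nRT ln(V₂/V₁).
Q = (0.989)(8.314)(440) ln(11.1/28.8) = 3618 × -0.9534 = -3449 J.

Q ≈ -3.45 kJ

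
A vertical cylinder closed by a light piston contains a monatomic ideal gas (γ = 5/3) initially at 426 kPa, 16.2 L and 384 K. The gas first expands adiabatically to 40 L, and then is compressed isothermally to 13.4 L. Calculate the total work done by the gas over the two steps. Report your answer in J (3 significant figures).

Step 1 (adiabatic): W = (P₁V₁ − P₂V₂)/(γ−1) = (6901 − 3778)/0.667 = 4685 J.
After step 1: P = 94.44 kPa, V = 40 L, T = 210.2 K.
Step 2 (isothermal): W = P₁V₁ ln(V₂/V₁) = (3778) ln(13.4/40) = -4131 J.
W_total = 4685 − 4131 = 553.9 J.

W_total ≈ 554 J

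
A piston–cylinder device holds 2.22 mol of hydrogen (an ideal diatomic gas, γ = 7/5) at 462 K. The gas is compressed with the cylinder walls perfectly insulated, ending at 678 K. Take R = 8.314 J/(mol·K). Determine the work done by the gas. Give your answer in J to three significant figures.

W ≈ -9970 J

Adiabatic ⇒ Q = 0, so W_by = −ΔU = nCᵥ(T₁ − T₂).
Cᵥ = 5R/2 = 20.79 J/(mol·K).
W = (2.22)(20.79)(462 − 678) = -9967 J.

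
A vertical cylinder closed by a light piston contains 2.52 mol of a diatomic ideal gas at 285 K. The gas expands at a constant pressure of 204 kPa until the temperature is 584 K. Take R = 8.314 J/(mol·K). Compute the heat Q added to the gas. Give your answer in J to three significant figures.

Isobaric: W = nRΔT = (2.52)(8.314)(299) = 6264 J.
ΔU = nCᵥΔT with Cᵥ = 5R/2: ΔU = (2.52)(20.79)(299) = 15661 J.
Q = ΔU + W = 15661 + 6264 = 21926 J.

Q ≈ 21900 J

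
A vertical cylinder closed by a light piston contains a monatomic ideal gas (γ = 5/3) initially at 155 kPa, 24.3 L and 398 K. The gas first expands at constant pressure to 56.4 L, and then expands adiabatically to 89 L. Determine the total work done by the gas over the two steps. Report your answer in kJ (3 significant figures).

Step 1 (isobaric): W = PΔV = (155 kPa)(56.4 − 24.3 L) = 4975 J.
After step 1: P = 155 kPa, V = 56.4 L, T = 923.8 K.
Step 2 (adiabatic): W = (P₁V₁ − P₂V₂)/(γ−1) = (8742 − 6450)/0.667 = 3439 J.
W_total = 4975 + 3439 = 8414 J.

W_total ≈ 8.41 kJ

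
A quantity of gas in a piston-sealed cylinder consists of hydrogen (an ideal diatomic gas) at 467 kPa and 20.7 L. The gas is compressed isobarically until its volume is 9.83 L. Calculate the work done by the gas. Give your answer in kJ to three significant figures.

Isobaric: W = P ΔV.
W = (467 kPa)(9.83 − 20.7 L) = (467)(-10.87) = -5076 J.

W ≈ -5.08 kJ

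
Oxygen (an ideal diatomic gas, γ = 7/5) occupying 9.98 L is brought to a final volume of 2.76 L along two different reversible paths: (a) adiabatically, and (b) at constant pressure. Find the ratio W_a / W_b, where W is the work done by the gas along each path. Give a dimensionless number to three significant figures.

W_a / W_b ≈ 2.32

Path (a) adiabatic: W = P₁V₁(1 − (V₁/V₂)^(γ−1))/(γ−1) → W_a/(P₁V₁) = -1.681.
Path (b) isobaric: W = P₁(V₂ − V₁) → W_b/(P₁V₁) = -0.7234.
W_a / W_b = -1.681 / -0.7234 = 2.323.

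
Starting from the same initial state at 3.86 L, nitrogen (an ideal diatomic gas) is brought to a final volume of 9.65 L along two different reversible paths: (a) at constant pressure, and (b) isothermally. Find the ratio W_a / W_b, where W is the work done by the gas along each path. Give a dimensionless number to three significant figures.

W_a / W_b ≈ 1.64

Path (a) isobaric: W = P₁(V₂ − V₁) → W_a/(P₁V₁) = 1.5.
Path (b) isothermal: W = P₁V₁ ln(V₂/V₁) → W_b/(P₁V₁) = 0.9163.
W_a / W_b = 1.5 / 0.9163 = 1.637.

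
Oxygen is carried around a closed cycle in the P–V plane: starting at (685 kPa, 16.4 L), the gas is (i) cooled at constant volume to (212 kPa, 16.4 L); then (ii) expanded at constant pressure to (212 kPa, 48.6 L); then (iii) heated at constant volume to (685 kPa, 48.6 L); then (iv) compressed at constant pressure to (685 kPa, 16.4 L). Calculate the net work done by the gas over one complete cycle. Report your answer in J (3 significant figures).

Constant-volume legs do no work.
W(ii) = (212)(48.6 − 16.4) = 6826 J; W(iv) = (685)(16.4 − 48.6) = -22057 J.
W_net = 6826 − 22057 = -15231 J (the counter-clockwise enclosed area).

W_net ≈ -15200 J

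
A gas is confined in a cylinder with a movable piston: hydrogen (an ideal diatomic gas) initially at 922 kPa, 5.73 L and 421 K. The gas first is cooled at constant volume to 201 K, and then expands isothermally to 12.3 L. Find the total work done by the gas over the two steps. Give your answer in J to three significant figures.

Step 1 (isochoric): W = 0 (constant volume).
After step 1: P = 440.2 kPa (V unchanged).
Step 2 (isothermal): W = P₁V₁ ln(V₂/V₁) = (2522) ln(12.3/5.73) = 1927 J.
W_total = 0 + 1927 = 1927 J.

W_total ≈ 1930 J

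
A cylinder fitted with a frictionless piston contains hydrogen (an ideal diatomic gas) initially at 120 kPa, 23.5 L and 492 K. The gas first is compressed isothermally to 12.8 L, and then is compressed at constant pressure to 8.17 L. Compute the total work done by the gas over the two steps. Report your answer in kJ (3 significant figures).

W_total ≈ -2.73 kJ

Step 1 (isothermal): W = P₁V₁ ln(V₂/V₁) = (2820) ln(12.8/23.5) = -1713 J.
After step 1: P = 220.3 kPa, V = 12.8 L, T = 492 K.
Step 2 (isobaric): W = PΔV = (220.3 kPa)(8.17 − 12.8 L) = -1020 J.
W_total = -1713 − 1020 = -2733 J.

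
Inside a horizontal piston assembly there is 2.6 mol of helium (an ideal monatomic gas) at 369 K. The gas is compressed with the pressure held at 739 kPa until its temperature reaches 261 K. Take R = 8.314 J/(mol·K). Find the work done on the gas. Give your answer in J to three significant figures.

Isobaric: W = P ΔV = nR ΔT.
W = (2.6)(8.314)(261 − 369) = -2335 J.
Work on gas = −W_by = 2335 J.

W ≈ 2330 J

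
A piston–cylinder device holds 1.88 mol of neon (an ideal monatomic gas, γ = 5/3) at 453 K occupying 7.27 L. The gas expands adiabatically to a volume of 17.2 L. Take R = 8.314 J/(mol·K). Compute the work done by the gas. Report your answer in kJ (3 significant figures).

W ≈ 4.64 kJ

Adiabatic: TV^(γ−1) = const with γ = 5/3.
T₂ = T₁ (V₁/V₂)^(γ−1) = 453 × (7.27/17.2)^0.667 = 453 × 0.5632 = 255.1 K.
W_by = nCᵥ(T₁ − T₂) = (1.88)(12.47)(453 − 255.1) = 4639 J.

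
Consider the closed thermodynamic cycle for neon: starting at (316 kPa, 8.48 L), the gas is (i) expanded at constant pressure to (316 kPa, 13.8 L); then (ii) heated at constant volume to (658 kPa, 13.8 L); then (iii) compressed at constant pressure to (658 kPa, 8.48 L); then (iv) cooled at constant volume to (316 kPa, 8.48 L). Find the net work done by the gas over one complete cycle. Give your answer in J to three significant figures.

Constant-volume legs do no work.
W(i) = (316)(13.8 − 8.48) = 1681 J; W(iii) = (658)(8.48 − 13.8) = -3501 J.
W_net = 1681 − 3501 = -1819 J (the counter-clockwise enclosed area).

W_net ≈ -1820 J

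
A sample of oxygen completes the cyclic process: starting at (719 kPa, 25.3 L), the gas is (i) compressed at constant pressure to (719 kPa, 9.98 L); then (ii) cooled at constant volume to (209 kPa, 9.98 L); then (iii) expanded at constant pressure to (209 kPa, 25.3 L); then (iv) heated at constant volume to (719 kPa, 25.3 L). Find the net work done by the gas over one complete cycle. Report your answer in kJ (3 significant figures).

Constant-volume legs do no work.
W(i) = (719)(9.98 − 25.3) = -11015 J; W(iii) = (209)(25.3 − 9.98) = 3202 J.
W_net = -11015 + 3202 = -7813 J (the counter-clockwise enclosed area).

W_net ≈ -7.81 kJ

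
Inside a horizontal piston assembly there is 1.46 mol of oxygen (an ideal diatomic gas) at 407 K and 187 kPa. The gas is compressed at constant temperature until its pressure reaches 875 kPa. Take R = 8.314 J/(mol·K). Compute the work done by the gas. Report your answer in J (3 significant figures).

W ≈ -7620 J

Isothermal process: W = nRT ln(V₂/V₁) = nRT ln(P₁/P₂).
W = (1.46)(8.314)(407) × ln(187/875)
  = 4940 × ln(0.2137) = 4940 × -1.543
W_by_gas = -7624 J.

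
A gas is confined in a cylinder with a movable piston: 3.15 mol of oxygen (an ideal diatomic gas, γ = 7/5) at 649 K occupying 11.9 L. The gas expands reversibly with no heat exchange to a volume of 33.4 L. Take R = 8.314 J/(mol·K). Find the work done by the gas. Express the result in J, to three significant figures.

Adiabatic: TV^(γ−1) = const with γ = 7/5.
T₂ = T₁ (V₁/V₂)^(γ−1) = 649 × (11.9/33.4)^0.4 = 649 × 0.6618 = 429.5 K.
W_by = nCᵥ(T₁ − T₂) = (3.15)(20.79)(649 − 429.5) = 14371 J.

W ≈ 14400 J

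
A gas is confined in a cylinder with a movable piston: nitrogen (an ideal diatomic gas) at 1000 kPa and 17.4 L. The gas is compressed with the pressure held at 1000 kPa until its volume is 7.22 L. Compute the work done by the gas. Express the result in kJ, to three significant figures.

Isobaric: W = P ΔV.
W = (1000 kPa)(7.22 − 17.4 L) = (1000)(-10.18) = -10180 J.

W ≈ -10.2 kJ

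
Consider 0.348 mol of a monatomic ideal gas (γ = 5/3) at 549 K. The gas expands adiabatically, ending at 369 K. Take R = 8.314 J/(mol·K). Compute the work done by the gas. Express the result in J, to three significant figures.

Adiabatic ⇒ Q = 0, so W_by = −ΔU = nCᵥ(T₁ − T₂).
Cᵥ = 3R/2 = 12.47 J/(mol·K).
W = (0.348)(12.47)(549 − 369) = 781.2 J.

W ≈ 781 J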